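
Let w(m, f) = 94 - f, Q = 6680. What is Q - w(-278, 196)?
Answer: 6782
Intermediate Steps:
Q - w(-278, 196) = 6680 - (94 - 1*196) = 6680 - (94 - 196) = 6680 - 1*(-102) = 6680 + 102 = 6782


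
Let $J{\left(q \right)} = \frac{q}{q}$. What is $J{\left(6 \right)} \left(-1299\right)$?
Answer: $-1299$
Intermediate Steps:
$J{\left(q \right)} = 1$
$J{\left(6 \right)} \left(-1299\right) = 1 \left(-1299\right) = -1299$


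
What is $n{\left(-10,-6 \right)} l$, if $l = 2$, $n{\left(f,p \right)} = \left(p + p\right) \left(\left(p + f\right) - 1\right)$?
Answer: $408$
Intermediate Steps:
$n{\left(f,p \right)} = 2 p \left(-1 + f + p\right)$ ($n{\left(f,p \right)} = 2 p \left(\left(f + p\right) - 1\right) = 2 p \left(-1 + f + p\right)$)
$n{\left(-10,-6 \right)} l = 2 \left(-6\right) \left(-1 - 10 - 6\right) 2 = 2 \left(-6\right) \left(-17\right) 2 = 204 \cdot 2 = 408$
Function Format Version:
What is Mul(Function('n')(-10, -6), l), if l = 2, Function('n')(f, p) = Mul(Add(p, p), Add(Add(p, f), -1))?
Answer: 408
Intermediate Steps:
Function('n')(f, p) = Mul(2, p, Add(-1, f, p)) (Function('n')(f, p) = Mul(Mul(2, p), Add(Add(f, p), -1)) = Mul(Mul(2, p), Add(-1, f, p)) = Mul(2, p, Add(-1, f, p)))
Mul(Function('n')(-10, -6), l) = Mul(Mul(2, -6, Add(-1, -10, -6)), 2) = Mul(Mul(2, -6, -17), 2) = Mul(204, 2) = 408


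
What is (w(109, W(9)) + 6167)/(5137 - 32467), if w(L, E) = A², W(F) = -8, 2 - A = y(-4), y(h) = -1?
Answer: -3088/13665 ≈ -0.22598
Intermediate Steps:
A = 3 (A = 2 - 1*(-1) = 2 + 1 = 3)
w(L, E) = 9 (w(L, E) = 3² = 9)
(w(109, W(9)) + 6167)/(5137 - 32467) = (9 + 6167)/(5137 - 32467) = 6176/(-27330) = 6176*(-1/27330) = -3088/13665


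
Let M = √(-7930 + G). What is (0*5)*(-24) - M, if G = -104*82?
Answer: -I*√16458 ≈ -128.29*I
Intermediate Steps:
G = -8528
M = I*√16458 (M = √(-7930 - 8528) = √(-16458) = I*√16458 ≈ 128.29*I)
(0*5)*(-24) - M = (0*5)*(-24) - I*√16458 = 0*(-24) - I*√16458 = 0 - I*√16458 = -I*√16458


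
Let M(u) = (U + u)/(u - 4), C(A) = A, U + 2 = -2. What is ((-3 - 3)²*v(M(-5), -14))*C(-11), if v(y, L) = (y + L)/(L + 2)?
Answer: -429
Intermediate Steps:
U = -4 (U = -2 - 2 = -4)
M(u) = 1 (M(u) = (-4 + u)/(u - 4) = (-4 + u)/(-4 + u) = 1)
v(y, L) = (L + y)/(2 + L)
((-3 - 3)²*v(M(-5), -14))*C(-11) = ((-3 - 3)²*((-14 + 1)/(2 - 14)))*(-11) = ((-6)²*(-13/(-12)))*(-11) = (36*(-1/12*(-13)))*(-11) = (36*(13/12))*(-11) = 39*(-11) = -429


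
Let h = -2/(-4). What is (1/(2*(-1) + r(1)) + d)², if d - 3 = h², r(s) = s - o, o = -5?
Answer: 49/4 ≈ 12.250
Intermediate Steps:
r(s) = 5 + s (r(s) = s - 1*(-5) = s + 5 = 5 + s)
h = ½ (h = -2*(-¼) = ½ ≈ 0.50000)
d = 13/4 (d = 3 + (½)² = 3 + ¼ = 13/4 ≈ 3.2500)
(1/(2*(-1) + r(1)) + d)² = (1/(2*(-1) + (5 + 1)) + 13/4)² = (1/(-2 + 6) + 13/4)² = (1/4 + 13/4)² = (¼ + 13/4)² = (7/2)² = 49/4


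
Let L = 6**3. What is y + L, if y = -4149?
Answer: -3933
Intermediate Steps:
L = 216
y + L = -4149 + 216 = -3933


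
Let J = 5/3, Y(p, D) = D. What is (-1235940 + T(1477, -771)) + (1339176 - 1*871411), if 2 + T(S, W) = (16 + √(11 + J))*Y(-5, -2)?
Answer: -768209 - 2*√114/3 ≈ -7.6822e+5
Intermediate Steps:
J = 5/3 (J = 5*(⅓) = 5/3 ≈ 1.6667)
T(S, W) = -34 - 2*√114/3 (T(S, W) = -2 + (16 + √(11 + 5/3))*(-2) = -2 + (16 + √(38/3))*(-2) = -2 + (16 + √114/3)*(-2) = -2 + (-32 - 2*√114/3) = -34 - 2*√114/3)
(-1235940 + T(1477, -771)) + (1339176 - 1*871411) = (-1235940 + (-34 - 2*√114/3)) + (1339176 - 1*871411) = (-1235974 - 2*√114/3) + (1339176 - 871411) = (-1235974 - 2*√114/3) + 467765 = -768209 - 2*√114/3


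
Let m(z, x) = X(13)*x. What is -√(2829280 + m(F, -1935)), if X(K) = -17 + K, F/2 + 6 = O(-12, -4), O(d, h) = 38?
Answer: -2*√709255 ≈ -1684.3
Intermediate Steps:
F = 64 (F = -12 + 2*38 = -12 + 76 = 64)
m(z, x) = -4*x (m(z, x) = (-17 + 13)*x = -4*x)
-√(2829280 + m(F, -1935)) = -√(2829280 - 4*(-1935)) = -√(2829280 + 7740) = -√2837020 = -2*√709255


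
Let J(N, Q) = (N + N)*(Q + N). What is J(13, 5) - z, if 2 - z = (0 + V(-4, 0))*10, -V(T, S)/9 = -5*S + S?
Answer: 466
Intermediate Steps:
V(T, S) = 36*S (V(T, S) = -9*(-5*S + S) = -(-36)*S = 36*S)
z = 2 (z = 2 - (0 + 36*0)*10 = 2 - (0 + 0)*10 = 2 - 0*10 = 2 - 1*0 = 2 + 0 = 2)
J(N, Q) = 2*N*(N + Q) (J(N, Q) = (2*N)*(N + Q) = 2*N*(N + Q))
J(13, 5) - z = 2*13*(13 + 5) - 1*2 = 2*13*18 - 2 = 468 - 2 = 466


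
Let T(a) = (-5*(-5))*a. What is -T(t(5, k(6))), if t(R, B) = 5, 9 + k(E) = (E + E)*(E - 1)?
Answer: -125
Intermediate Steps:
k(E) = -9 + 2*E*(-1 + E) (k(E) = -9 + (E + E)*(E - 1) = -9 + (2*E)*(-1 + E) = -9 + 2*E*(-1 + E))
T(a) = 25*a
-T(t(5, k(6))) = -25*5 = -1*125 = -125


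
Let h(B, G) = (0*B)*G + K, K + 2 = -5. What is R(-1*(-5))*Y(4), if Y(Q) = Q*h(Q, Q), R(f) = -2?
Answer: 56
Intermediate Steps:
K = -7 (K = -2 - 5 = -7)
h(B, G) = -7 (h(B, G) = (0*B)*G - 7 = 0*G - 7 = 0 - 7 = -7)
Y(Q) = -7*Q (Y(Q) = Q*(-7) = -7*Q)
R(-1*(-5))*Y(4) = -(-14)*4 = -2*(-28) = 56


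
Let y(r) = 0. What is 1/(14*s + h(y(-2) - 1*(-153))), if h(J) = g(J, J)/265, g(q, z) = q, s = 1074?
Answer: 265/3984693 ≈ 6.6504e-5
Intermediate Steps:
h(J) = J/265
1/(14*s + h(y(-2) - 1*(-153))) = 1/(14*1074 + (0 - 1*(-153))/265) = 1/(15036 + (0 + 153)/265) = 1/(15036 + (1/265)*153) = 1/(15036 + 153/265) = 1/(3984693/265) = 265/3984693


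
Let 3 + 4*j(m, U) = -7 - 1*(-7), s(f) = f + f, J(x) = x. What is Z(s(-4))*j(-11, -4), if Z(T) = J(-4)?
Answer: 3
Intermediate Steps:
s(f) = 2*f
Z(T) = -4
j(m, U) = -3/4 (j(m, U) = -3/4 + (-7 - 1*(-7))/4 = -3/4 + (-7 + 7)/4 = -3/4 + (1/4)*0 = -3/4 + 0 = -3/4)
Z(s(-4))*j(-11, -4) = -4*(-3/4) = 3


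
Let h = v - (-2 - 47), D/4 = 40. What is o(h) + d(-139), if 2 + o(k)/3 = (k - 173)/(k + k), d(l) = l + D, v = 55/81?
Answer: 90753/8048 ≈ 11.276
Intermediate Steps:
v = 55/81 (v = 55*(1/81) = 55/81 ≈ 0.67901)
D = 160 (D = 4*40 = 160)
h = 4024/81 (h = 55/81 - (-2 - 47) = 55/81 - 1*(-49) = 55/81 + 49 = 4024/81 ≈ 49.679)
d(l) = 160 + l (d(l) = l + 160 = 160 + l)
o(k) = -6 + 3*(-173 + k)/(2*k) (o(k) = -6 + 3*((k - 173)/(k + k)) = -6 + 3*((-173 + k)/((2*k))) = -6 + 3*((-173 + k)*(1/(2*k))) = -6 + 3*((-173 + k)/(2*k)) = -6 + 3*(-173 + k)/(2*k))
o(h) + d(-139) = 3*(-173 - 3*4024/81)/(2*(4024/81)) + (160 - 139) = (3/2)*(81/4024)*(-173 - 4024/27) + 21 = (3/2)*(81/4024)*(-8695/27) + 21 = -78255/8048 + 21 = 90753/8048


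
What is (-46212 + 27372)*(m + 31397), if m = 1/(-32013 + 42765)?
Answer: -265000727825/448 ≈ -5.9152e+8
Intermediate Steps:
m = 1/10752 ≈ 9.3006e-5
(-46212 + 27372)*(m + 31397) = (-46212 + 27372)*(1/10752 + 31397) = -18840*337580545/10752 = -265000727825/448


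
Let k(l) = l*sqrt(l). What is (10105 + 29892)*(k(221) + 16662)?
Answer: 666430014 + 8839337*sqrt(221) ≈ 7.9784e+8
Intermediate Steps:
k(l) = l**(3/2)
(10105 + 29892)*(k(221) + 16662) = (10105 + 29892)*(221**(3/2) + 16662) = 39997*(221*sqrt(221) + 16662) = 39997*(16662 + 221*sqrt(221)) = 666430014 + 8839337*sqrt(221)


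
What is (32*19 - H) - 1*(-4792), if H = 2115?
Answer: 3285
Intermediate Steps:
(32*19 - H) - 1*(-4792) = (32*19 - 1*2115) - 1*(-4792) = (608 - 2115) + 4792 = -1507 + 4792 = 3285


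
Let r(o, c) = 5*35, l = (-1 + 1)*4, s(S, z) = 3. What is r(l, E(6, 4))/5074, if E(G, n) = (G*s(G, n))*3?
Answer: 175/5074 ≈ 0.034490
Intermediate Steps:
E(G, n) = 9*G (E(G, n) = (G*3)*3 = (3*G)*3 = 9*G)
l = 0 (l = 0*4 = 0)
r(o, c) = 175
r(l, E(6, 4))/5074 = 175/5074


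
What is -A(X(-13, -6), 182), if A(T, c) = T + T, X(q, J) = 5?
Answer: -10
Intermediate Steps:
A(T, c) = 2*T
-A(X(-13, -6), 182) = -2*5 = -1*10 = -10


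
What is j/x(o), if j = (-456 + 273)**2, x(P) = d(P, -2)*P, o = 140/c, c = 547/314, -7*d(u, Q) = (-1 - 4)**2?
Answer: -18318483/157000 ≈ -116.68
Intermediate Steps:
d(u, Q) = -25/7 (d(u, Q) = -(-1 - 4)**2/7 = -1/7*(-5)**2 = -1/7*25 = -25/7)
c = 547/314 (c = 547*(1/314) = 547/314 ≈ 1.7420)
o = 43960/547 (o = 140/(547/314) = 140*(314/547) = 43960/547 ≈ 80.366)
x(P) = -25*P/7
j = 33489 (j = (-183)**2 = 33489)
j/x(o) = 33489/((-25/7*43960/547)) = 33489/(-157000/547) = 33489*(-547/157000) = -18318483/157000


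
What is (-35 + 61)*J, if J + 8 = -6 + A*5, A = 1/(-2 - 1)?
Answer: -1222/3 ≈ -407.33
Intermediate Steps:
A = -⅓ (A = 1/(-3) = -⅓ ≈ -0.33333)
J = -47/3 (J = -8 + (-6 - ⅓*5) = -8 + (-6 - 5/3) = -8 - 23/3 = -47/3 ≈ -15.667)
(-35 + 61)*J = (-35 + 61)*(-47/3) = 26*(-47/3) = -1222/3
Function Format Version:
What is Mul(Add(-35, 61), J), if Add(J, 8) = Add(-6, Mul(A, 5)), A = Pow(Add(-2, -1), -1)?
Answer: Rational(-1222, 3) ≈ -407.33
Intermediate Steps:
A = Rational(-1, 3) (A = Pow(-3, -1) = Rational(-1, 3) ≈ -0.33333)
J = Rational(-47, 3) (J = Add(-8, Add(-6, Mul(Rational(-1, 3), 5))) = Add(-8, Add(-6, Rational(-5, 3))) = Add(-8, Rational(-23, 3)) = Rational(-47, 3) ≈ -15.667)
Mul(Add(-35, 61), J) = Mul(Add(-35, 61), Rational(-47, 3)) = Mul(26, Rational(-47, 3)) = Rational(-1222, 3)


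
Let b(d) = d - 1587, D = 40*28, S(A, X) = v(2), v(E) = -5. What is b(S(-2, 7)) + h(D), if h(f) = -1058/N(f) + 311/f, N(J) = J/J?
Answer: -2967689/1120 ≈ -2649.7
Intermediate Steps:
S(A, X) = -5
D = 1120
N(J) = 1
b(d) = -1587 + d
h(f) = -1058 + 311/f (h(f) = -1058/1 + 311/f = -1058*1 + 311/f = -1058 + 311/f)
b(S(-2, 7)) + h(D) = (-1587 - 5) + (-1058 + 311/1120) = -1592 + (-1058 + 311*(1/1120)) = -1592 + (-1058 + 311/1120) = -1592 - 1184649/1120 = -2967689/1120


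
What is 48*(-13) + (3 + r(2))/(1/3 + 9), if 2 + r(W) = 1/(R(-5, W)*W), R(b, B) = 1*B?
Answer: -69873/112 ≈ -623.87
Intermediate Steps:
R(b, B) = B
r(W) = -2 + W**(-2) (r(W) = -2 + 1/(W*W) = -2 + W**(-2))
48*(-13) + (3 + r(2))/(1/3 + 9) = 48*(-13) + (3 + (-2 + 2**(-2)))/(1/3 + 9) = -624 + (3 + (-2 + 1/4))/(1/3 + 9) = -624 + (3 - 7/4)/(28/3) = -624 + (5/4)*(3/28) = -624 + 15/112 = -69873/112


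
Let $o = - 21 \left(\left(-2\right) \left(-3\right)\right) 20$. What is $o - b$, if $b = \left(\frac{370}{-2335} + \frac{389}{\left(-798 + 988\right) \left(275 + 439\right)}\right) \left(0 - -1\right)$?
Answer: $- \frac{159640257223}{63353220} \approx -2519.8$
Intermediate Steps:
$o = -2520$ ($o = \left(-21\right) 6 \cdot 20 = \left(-126\right) 20 = -2520$)
$b = - \frac{9857177}{63353220}$ ($b = \left(370 \left(- \frac{1}{2335}\right) + \frac{389}{190 \cdot 714}\right) \left(0 + 1\right) = \left(- \frac{74}{467} + \frac{389}{135660}\right) 1 = \left(- \frac{9857177}{63353220}\right) 1 = - \frac{9857177}{63353220} \approx -0.15559$)
$o - b = -2520 - - \frac{9857177}{63353220} = -2520 + \frac{9857177}{63353220} = - \frac{159640257223}{63353220}$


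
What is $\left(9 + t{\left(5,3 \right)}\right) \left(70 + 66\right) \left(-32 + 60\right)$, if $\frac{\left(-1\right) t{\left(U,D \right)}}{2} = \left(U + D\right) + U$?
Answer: $-64736$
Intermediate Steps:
$t{\left(U,D \right)} = - 4 U - 2 D$ ($t{\left(U,D \right)} = - 2 \left(\left(U + D\right) + U\right) = - 2 \left(\left(D + U\right) + U\right) = - 2 \left(D + 2 U\right) = - 4 U - 2 D$)
$\left(9 + t{\left(5,3 \right)}\right) \left(70 + 66\right) \left(-32 + 60\right) = \left(9 - 26\right) \left(70 + 66\right) \left(-32 + 60\right) = \left(9 - 26\right) 136 \cdot 28 = \left(9 - 26\right) 3808 = \left(-17\right) 3808 = -64736$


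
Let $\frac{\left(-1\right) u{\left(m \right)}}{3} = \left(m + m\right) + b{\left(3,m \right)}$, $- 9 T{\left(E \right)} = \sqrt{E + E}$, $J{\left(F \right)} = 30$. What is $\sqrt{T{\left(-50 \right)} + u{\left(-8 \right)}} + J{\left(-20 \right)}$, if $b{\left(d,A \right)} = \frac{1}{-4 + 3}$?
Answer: $30 + \frac{\sqrt{459 - 10 i}}{3} \approx 37.142 - 0.077789 i$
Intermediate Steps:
$T{\left(E \right)} = - \frac{\sqrt{2} \sqrt{E}}{9}$ ($T{\left(E \right)} = - \frac{\sqrt{E + E}}{9} = - \frac{\sqrt{2 E}}{9} = - \frac{\sqrt{2} \sqrt{E}}{9}$)
$b{\left(d,A \right)} = -1$ ($b{\left(d,A \right)} = \frac{1}{-1} = -1$)
$u{\left(m \right)} = 3 - 6 m$ ($u{\left(m \right)} = - 3 \left(\left(m + m\right) - 1\right) = - 3 \left(2 m - 1\right) = - 3 \left(-1 + 2 m\right) = 3 - 6 m$)
$\sqrt{T{\left(-50 \right)} + u{\left(-8 \right)}} + J{\left(-20 \right)} = \sqrt{- \frac{\sqrt{2} \sqrt{-50}}{9} + \left(3 - -48\right)} + 30 = \sqrt{- \frac{\sqrt{2} \cdot 5 i \sqrt{2}}{9} + \left(3 + 48\right)} + 30 = \sqrt{- \frac{10 i}{9} + 51} + 30 = \sqrt{51 - \frac{10 i}{9}} + 30 = 30 + \sqrt{51 - \frac{10 i}{9}}$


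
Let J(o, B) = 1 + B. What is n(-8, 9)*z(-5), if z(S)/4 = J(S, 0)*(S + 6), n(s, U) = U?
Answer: 36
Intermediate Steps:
z(S) = 24 + 4*S (z(S) = 4*((1 + 0)*(S + 6)) = 4*(1*(6 + S)) = 4*(6 + S) = 24 + 4*S)
n(-8, 9)*z(-5) = 9*(24 + 4*(-5)) = 9*(24 - 20) = 9*4 = 36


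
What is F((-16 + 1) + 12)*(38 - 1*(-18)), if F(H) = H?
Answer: -168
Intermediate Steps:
F((-16 + 1) + 12)*(38 - 1*(-18)) = ((-16 + 1) + 12)*(38 - 1*(-18)) = (-15 + 12)*(38 + 18) = -3*56 = -168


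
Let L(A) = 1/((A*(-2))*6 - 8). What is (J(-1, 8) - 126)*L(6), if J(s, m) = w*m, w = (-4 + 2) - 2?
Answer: 79/40 ≈ 1.9750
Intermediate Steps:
w = -4 (w = -2 - 2 = -4)
L(A) = 1/(-8 - 12*A) (L(A) = 1/(-2*A*6 - 8) = 1/(-12*A - 8) = 1/(-8 - 12*A))
J(s, m) = -4*m
(J(-1, 8) - 126)*L(6) = (-4*8 - 126)*(-1/(8 + 12*6)) = (-32 - 126)*(-1/(8 + 72)) = -(-158)/80 = -158*(-1/80) = 79/40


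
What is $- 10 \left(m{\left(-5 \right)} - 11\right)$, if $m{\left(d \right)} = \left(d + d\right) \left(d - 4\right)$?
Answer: $-790$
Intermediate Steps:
$m{\left(d \right)} = 2 d \left(-4 + d\right)$
$- 10 \left(m{\left(-5 \right)} - 11\right) = - 10 \left(2 \left(-5\right) \left(-4 - 5\right) - 11\right) = - 10 \left(2 \left(-5\right) \left(-9\right) - 11\right) = - 10 \left(90 - 11\right) = \left(-10\right) 79 = -790$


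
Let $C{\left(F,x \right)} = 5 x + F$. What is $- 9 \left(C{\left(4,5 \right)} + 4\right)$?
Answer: $-297$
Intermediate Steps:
$C{\left(F,x \right)} = F + 5 x$
$- 9 \left(C{\left(4,5 \right)} + 4\right) = - 9 \left(\left(4 + 5 \cdot 5\right) + 4\right) = - 9 \left(\left(4 + 25\right) + 4\right) = - 9 \left(29 + 4\right) = \left(-9\right) 33 = -297$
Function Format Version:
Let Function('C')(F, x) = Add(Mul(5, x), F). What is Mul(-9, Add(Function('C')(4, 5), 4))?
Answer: -297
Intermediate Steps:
Function('C')(F, x) = Add(F, Mul(5, x))
Mul(-9, Add(Function('C')(4, 5), 4)) = Mul(-9, Add(Add(4, Mul(5, 5)), 4)) = Mul(-9, Add(Add(4, 25), 4)) = Mul(-9, Add(29, 4)) = Mul(-9, 33) = -297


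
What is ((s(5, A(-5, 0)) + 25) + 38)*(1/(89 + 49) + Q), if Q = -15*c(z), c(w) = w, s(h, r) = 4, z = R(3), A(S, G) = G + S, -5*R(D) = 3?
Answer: 83281/138 ≈ 603.49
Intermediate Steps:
R(D) = -⅗ (R(D) = -⅕*3 = -⅗)
z = -⅗ ≈ -0.60000
Q = 9 (Q = -15*(-⅗) = 9)
((s(5, A(-5, 0)) + 25) + 38)*(1/(89 + 49) + Q) = ((4 + 25) + 38)*(1/(89 + 49) + 9) = (29 + 38)*(1/138 + 9) = 67*(1/138 + 9) = 67*(1243/138) = 83281/138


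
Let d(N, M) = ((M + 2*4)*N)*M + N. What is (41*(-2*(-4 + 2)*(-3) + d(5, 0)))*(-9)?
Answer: 2583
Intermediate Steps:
d(N, M) = N + M*N*(8 + M) (d(N, M) = ((M + 8)*N)*M + N = ((8 + M)*N)*M + N = (N*(8 + M))*M + N = M*N*(8 + M) + N = N + M*N*(8 + M))
(41*(-2*(-4 + 2)*(-3) + d(5, 0)))*(-9) = (41*(-2*(-4 + 2)*(-3) + 5*(1 + 0² + 8*0)))*(-9) = (41*(-2*(-2)*(-3) + 5*(1 + 0 + 0)))*(-9) = (41*(4*(-3) + 5*1))*(-9) = (41*(-12 + 5))*(-9) = (41*(-7))*(-9) = -287*(-9) = 2583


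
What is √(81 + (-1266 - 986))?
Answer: I*√2171 ≈ 46.594*I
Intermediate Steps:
√(81 + (-1266 - 986)) = √(81 - 2252) = √(-2171) = I*√2171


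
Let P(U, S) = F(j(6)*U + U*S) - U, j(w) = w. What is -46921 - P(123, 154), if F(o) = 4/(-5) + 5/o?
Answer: -920968901/19680 ≈ -46797.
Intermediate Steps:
F(o) = -⅘ + 5/o (F(o) = 4*(-⅕) + 5/o = -⅘ + 5/o)
P(U, S) = -⅘ - U + 5/(6*U + S*U) (P(U, S) = (-⅘ + 5/(6*U + U*S)) - U = (-⅘ + 5/(6*U + S*U)) - U = -⅘ - U + 5/(6*U + S*U))
-46921 - P(123, 154) = -46921 - (25 - 1*123*(4 + 5*123)*(6 + 154))/(5*123*(6 + 154)) = -46921 - (25 - 1*123*(4 + 615)*160)/(5*123*160) = -46921 - (25 - 1*123*619*160)/(5*123*160) = -46921 - (25 - 12181920)/(5*123*160) = -46921 - (-12181895)/(5*123*160) = -46921 - 1*(-2436379/19680) = -46921 + 2436379/19680 = -920968901/19680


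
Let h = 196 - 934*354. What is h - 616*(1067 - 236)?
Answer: -842336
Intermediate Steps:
h = -330440 (h = 196 - 330636 = -330440)
h - 616*(1067 - 236) = -330440 - 616*(1067 - 236) = -330440 - 616*831 = -330440 - 1*511896 = -330440 - 511896 = -842336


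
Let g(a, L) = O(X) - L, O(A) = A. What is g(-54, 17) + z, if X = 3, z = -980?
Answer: -994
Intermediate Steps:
g(a, L) = 3 - L
g(-54, 17) + z = (3 - 1*17) - 980 = (3 - 17) - 980 = -14 - 980 = -994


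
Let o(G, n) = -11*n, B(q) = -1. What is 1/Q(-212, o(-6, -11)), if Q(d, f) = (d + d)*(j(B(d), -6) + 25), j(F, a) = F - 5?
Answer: -1/8056 ≈ -0.00012413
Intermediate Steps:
j(F, a) = -5 + F
Q(d, f) = 38*d (Q(d, f) = (d + d)*((-5 - 1) + 25) = (2*d)*(-6 + 25) = (2*d)*19 = 38*d)
1/Q(-212, o(-6, -11)) = 1/(38*(-212)) = 1/(-8056) = -1/8056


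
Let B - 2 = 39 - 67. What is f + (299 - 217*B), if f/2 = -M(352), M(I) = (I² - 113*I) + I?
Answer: -163019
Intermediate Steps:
B = -26 (B = 2 + (39 - 67) = 2 - 28 = -26)
M(I) = I² - 112*I
f = -168960 (f = 2*(-352*(-112 + 352)) = 2*(-352*240) = 2*(-1*84480) = 2*(-84480) = -168960)
f + (299 - 217*B) = -168960 + (299 - 217*(-26)) = -168960 + (299 + 5642) = -168960 + 5941 = -163019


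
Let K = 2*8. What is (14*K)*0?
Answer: 0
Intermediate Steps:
K = 16
(14*K)*0 = (14*16)*0 = 224*0 = 0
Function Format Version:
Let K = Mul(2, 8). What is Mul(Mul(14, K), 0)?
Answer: 0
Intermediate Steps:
K = 16
Mul(Mul(14, K), 0) = Mul(Mul(14, 16), 0) = Mul(224, 0) = 0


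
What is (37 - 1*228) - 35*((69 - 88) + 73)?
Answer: -2081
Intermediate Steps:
(37 - 1*228) - 35*((69 - 88) + 73) = (37 - 228) - 35*(-19 + 73) = -191 - 35*54 = -191 - 1890 = -2081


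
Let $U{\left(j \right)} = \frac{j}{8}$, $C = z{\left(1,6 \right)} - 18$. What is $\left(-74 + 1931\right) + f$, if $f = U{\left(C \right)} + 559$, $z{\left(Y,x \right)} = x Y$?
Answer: $\frac{4829}{2} \approx 2414.5$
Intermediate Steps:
$z{\left(Y,x \right)} = Y x$
$C = -12$ ($C = 1 \cdot 6 - 18 = 6 - 18 = -12$)
$U{\left(j \right)} = \frac{j}{8}$ ($U{\left(j \right)} = j \frac{1}{8} = \frac{j}{8}$)
$f = \frac{1115}{2}$ ($f = \frac{1}{8} \left(-12\right) + 559 = - \frac{3}{2} + 559 = \frac{1115}{2} \approx 557.5$)
$\left(-74 + 1931\right) + f = \left(-74 + 1931\right) + \frac{1115}{2} = 1857 + \frac{1115}{2} = \frac{4829}{2}$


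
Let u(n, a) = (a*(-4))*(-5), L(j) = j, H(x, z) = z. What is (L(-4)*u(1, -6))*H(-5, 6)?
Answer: 2880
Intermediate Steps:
u(n, a) = 20*a (u(n, a) = -4*a*(-5) = 20*a)
(L(-4)*u(1, -6))*H(-5, 6) = -80*(-6)*6 = -4*(-120)*6 = 480*6 = 2880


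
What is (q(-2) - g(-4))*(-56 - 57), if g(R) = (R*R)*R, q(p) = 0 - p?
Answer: -7458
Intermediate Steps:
q(p) = -p
g(R) = R³ (g(R) = R²*R = R³)
(q(-2) - g(-4))*(-56 - 57) = (-1*(-2) - 1*(-4)³)*(-56 - 57) = (2 - 1*(-64))*(-113) = (2 + 64)*(-113) = 66*(-113) = -7458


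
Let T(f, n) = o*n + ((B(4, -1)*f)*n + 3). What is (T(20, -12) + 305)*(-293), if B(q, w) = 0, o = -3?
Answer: -100792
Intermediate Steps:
T(f, n) = 3 - 3*n (T(f, n) = -3*n + ((0*f)*n + 3) = -3*n + (0*n + 3) = -3*n + (0 + 3) = -3*n + 3 = 3 - 3*n)
(T(20, -12) + 305)*(-293) = ((3 - 3*(-12)) + 305)*(-293) = ((3 + 36) + 305)*(-293) = (39 + 305)*(-293) = 344*(-293) = -100792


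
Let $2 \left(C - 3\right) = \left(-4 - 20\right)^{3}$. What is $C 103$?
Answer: $-711627$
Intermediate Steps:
$C = -6909$ ($C = 3 + \frac{\left(-4 - 20\right)^{3}}{2} = 3 + \frac{\left(-24\right)^{3}}{2} = 3 + \frac{1}{2} \left(-13824\right) = 3 - 6912 = -6909$)
$C 103 = \left(-6909\right) 103 = -711627$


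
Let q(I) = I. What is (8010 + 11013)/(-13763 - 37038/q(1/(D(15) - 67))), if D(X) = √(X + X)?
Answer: 46944636009/6048798531769 + 704573874*√30/6048798531769 ≈ 0.0083990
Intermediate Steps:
D(X) = √2*√X (D(X) = √(2*X) = √2*√X)
(8010 + 11013)/(-13763 - 37038/q(1/(D(15) - 67))) = (8010 + 11013)/(-13763 - (-2481546 + 37038*√30)) = 19023/(-13763 - (-2481546 + 37038*√30)) = 19023/(-13763 - 37038*(-67 + √30)) = 19023/(-13763 + (2481546 - 37038*√30)) = 19023/(2467783 - 37038*√30)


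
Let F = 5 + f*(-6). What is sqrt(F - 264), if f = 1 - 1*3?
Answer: I*sqrt(247) ≈ 15.716*I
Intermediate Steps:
f = -2 (f = 1 - 3 = -2)
F = 17 (F = 5 - 2*(-6) = 5 + 12 = 17)
sqrt(F - 264) = sqrt(17 - 264) = sqrt(-247) = I*sqrt(247)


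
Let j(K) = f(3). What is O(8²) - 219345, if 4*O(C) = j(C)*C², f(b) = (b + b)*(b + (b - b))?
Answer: -200913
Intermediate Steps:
f(b) = 2*b² (f(b) = (2*b)*(b + 0) = (2*b)*b = 2*b²)
j(K) = 18 (j(K) = 2*3² = 2*9 = 18)
O(C) = 9*C²/2 (O(C) = (18*C²)/4 = 9*C²/2)
O(8²) - 219345 = 9*(8²)²/2 - 219345 = (9/2)*64² - 219345 = (9/2)*4096 - 219345 = 18432 - 219345 = -200913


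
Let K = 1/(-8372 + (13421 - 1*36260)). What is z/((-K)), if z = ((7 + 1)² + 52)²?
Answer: 419975216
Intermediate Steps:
K = -1/31211 (K = 1/(-8372 + (13421 - 36260)) = 1/(-8372 - 22839) = 1/(-31211) = -1/31211 ≈ -3.2040e-5)
z = 13456 (z = (8² + 52)² = (64 + 52)² = 116² = 13456)
z/((-K)) = 13456/((-1*(-1/31211))) = 13456/(1/31211) = 13456*31211 = 419975216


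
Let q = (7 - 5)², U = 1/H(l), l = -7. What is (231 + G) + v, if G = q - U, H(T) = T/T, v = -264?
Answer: -30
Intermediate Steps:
H(T) = 1
U = 1 (U = 1/1 = 1)
q = 4 (q = 2² = 4)
G = 3 (G = 4 - 1*1 = 4 - 1 = 3)
(231 + G) + v = (231 + 3) - 264 = 234 - 264 = -30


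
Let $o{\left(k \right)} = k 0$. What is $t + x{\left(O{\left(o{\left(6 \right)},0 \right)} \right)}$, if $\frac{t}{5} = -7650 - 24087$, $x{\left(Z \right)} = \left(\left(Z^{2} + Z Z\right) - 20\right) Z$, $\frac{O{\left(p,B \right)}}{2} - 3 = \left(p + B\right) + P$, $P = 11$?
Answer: $-115341$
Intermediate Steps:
$o{\left(k \right)} = 0$
$O{\left(p,B \right)} = 28 + 2 B + 2 p$ ($O{\left(p,B \right)} = 6 + 2 \left(\left(p + B\right) + 11\right) = 6 + 2 \left(\left(B + p\right) + 11\right) = 6 + 2 \left(11 + B + p\right) = 6 + \left(22 + 2 B + 2 p\right) = 28 + 2 B + 2 p$)
$x{\left(Z \right)} = Z \left(-20 + 2 Z^{2}\right)$ ($x{\left(Z \right)} = \left(\left(Z^{2} + Z^{2}\right) - 20\right) Z = \left(2 Z^{2} - 20\right) Z = \left(-20 + 2 Z^{2}\right) Z = Z \left(-20 + 2 Z^{2}\right)$)
$t = -158685$ ($t = 5 \left(-7650 - 24087\right) = 5 \left(-31737\right) = -158685$)
$t + x{\left(O{\left(o{\left(6 \right)},0 \right)} \right)} = -158685 + 2 \left(28 + 2 \cdot 0 + 2 \cdot 0\right) \left(-10 + \left(28 + 2 \cdot 0 + 2 \cdot 0\right)^{2}\right) = -158685 + 2 \left(28 + 0 + 0\right) \left(-10 + \left(28 + 0 + 0\right)^{2}\right) = -158685 + 2 \cdot 28 \left(-10 + 28^{2}\right) = -158685 + 2 \cdot 28 \left(-10 + 784\right) = -158685 + 2 \cdot 28 \cdot 774 = -158685 + 43344 = -115341$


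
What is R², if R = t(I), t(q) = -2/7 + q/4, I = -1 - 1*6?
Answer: 3249/784 ≈ 4.1441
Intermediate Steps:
I = -7 (I = -1 - 6 = -7)
t(q) = -2/7 + q/4 (t(q) = -2*⅐ + q*(¼) = -2/7 + q/4)
R = -57/28 (R = -2/7 + (¼)*(-7) = -2/7 - 7/4 = -57/28 ≈ -2.0357)
R² = (-57/28)² = 3249/784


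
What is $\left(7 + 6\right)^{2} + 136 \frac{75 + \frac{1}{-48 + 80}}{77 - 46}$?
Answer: $\frac{61773}{124} \approx 498.17$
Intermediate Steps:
$\left(7 + 6\right)^{2} + 136 \frac{75 + \frac{1}{-48 + 80}}{77 - 46} = 13^{2} + 136 \frac{75 + \frac{1}{32}}{31} = 169 + 136 \left(75 + \frac{1}{32}\right) \frac{1}{31} = 169 + 136 \cdot \frac{2401}{32} \cdot \frac{1}{31} = 169 + 136 \cdot \frac{2401}{992} = 169 + \frac{40817}{124} = \frac{61773}{124}$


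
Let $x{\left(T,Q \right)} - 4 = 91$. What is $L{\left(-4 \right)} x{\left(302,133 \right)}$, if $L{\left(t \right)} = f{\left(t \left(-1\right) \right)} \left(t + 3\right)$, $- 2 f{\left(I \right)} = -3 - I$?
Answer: $- \frac{665}{2} \approx -332.5$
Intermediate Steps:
$f{\left(I \right)} = \frac{3}{2} + \frac{I}{2}$ ($f{\left(I \right)} = - \frac{-3 - I}{2} = \frac{3}{2} + \frac{I}{2}$)
$x{\left(T,Q \right)} = 95$ ($x{\left(T,Q \right)} = 4 + 91 = 95$)
$L{\left(t \right)} = \left(3 + t\right) \left(\frac{3}{2} - \frac{t}{2}\right)$ ($L{\left(t \right)} = \left(\frac{3}{2} + \frac{t \left(-1\right)}{2}\right) \left(t + 3\right) = \left(\frac{3}{2} + \frac{\left(-1\right) t}{2}\right) \left(3 + t\right) = \left(\frac{3}{2} - \frac{t}{2}\right) \left(3 + t\right) = \left(3 + t\right) \left(\frac{3}{2} - \frac{t}{2}\right)$)
$L{\left(-4 \right)} x{\left(302,133 \right)} = \left(\frac{9}{2} - \frac{\left(-4\right)^{2}}{2}\right) 95 = \left(\frac{9}{2} - 8\right) 95 = \left(- \frac{7}{2}\right) 95 = - \frac{665}{2}$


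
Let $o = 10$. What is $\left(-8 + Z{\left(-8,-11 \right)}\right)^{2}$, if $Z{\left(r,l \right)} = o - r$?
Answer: $100$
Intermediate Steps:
$Z{\left(r,l \right)} = 10 - r$
$\left(-8 + Z{\left(-8,-11 \right)}\right)^{2} = \left(-8 + \left(10 - -8\right)\right)^{2} = \left(-8 + \left(10 + 8\right)\right)^{2} = \left(-8 + 18\right)^{2} = 10^{2} = 100$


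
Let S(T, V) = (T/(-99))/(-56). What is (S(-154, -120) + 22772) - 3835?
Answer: 681731/36 ≈ 18937.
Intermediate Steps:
S(T, V) = T/5544 (S(T, V) = (T*(-1/99))*(-1/56) = -T/99*(-1/56) = T/5544)
(S(-154, -120) + 22772) - 3835 = ((1/5544)*(-154) + 22772) - 3835 = (-1/36 + 22772) - 3835 = 819791/36 - 3835 = 681731/36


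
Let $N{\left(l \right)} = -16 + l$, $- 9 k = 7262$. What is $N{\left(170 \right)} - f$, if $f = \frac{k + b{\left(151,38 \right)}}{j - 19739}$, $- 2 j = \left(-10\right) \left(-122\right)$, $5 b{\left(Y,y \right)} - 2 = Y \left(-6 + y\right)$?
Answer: $\frac{20146538}{130815} \approx 154.01$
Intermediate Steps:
$k = - \frac{7262}{9}$ ($k = \left(- \frac{1}{9}\right) 7262 = - \frac{7262}{9} \approx -806.89$)
$b{\left(Y,y \right)} = \frac{2}{5} + \frac{Y \left(-6 + y\right)}{5}$
$j = -610$ ($j = - \frac{\left(-10\right) \left(-122\right)}{2} = \left(- \frac{1}{2}\right) 1220 = -610$)
$f = - \frac{1028}{130815}$ ($f = \frac{- \frac{7262}{9} + \left(\frac{2}{5} - \frac{906}{5} + \frac{1}{5} \cdot 151 \cdot 38\right)}{-610 - 19739} = \frac{- \frac{7262}{9} + \left(\frac{2}{5} - \frac{906}{5} + \frac{5738}{5}\right)}{-20349} = \left(- \frac{7262}{9} + \frac{4834}{5}\right) \left(- \frac{1}{20349}\right) = \frac{7196}{45} \left(- \frac{1}{20349}\right) = - \frac{1028}{130815} \approx -0.0078584$)
$N{\left(170 \right)} - f = \left(-16 + 170\right) - - \frac{1028}{130815} = 154 + \frac{1028}{130815} = \frac{20146538}{130815}$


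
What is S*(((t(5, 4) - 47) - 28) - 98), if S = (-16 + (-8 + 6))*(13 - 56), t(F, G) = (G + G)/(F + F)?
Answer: -666414/5 ≈ -1.3328e+5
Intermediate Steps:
t(F, G) = G/F (t(F, G) = (2*G)/((2*F)) = (2*G)*(1/(2*F)) = G/F)
S = 774 (S = (-16 - 2)*(-43) = -18*(-43) = 774)
S*(((t(5, 4) - 47) - 28) - 98) = 774*(((4/5 - 47) - 28) - 98) = 774*(((4*(⅕) - 47) - 28) - 98) = 774*(((⅘ - 47) - 28) - 98) = 774*((-231/5 - 28) - 98) = 774*(-371/5 - 98) = 774*(-861/5) = -666414/5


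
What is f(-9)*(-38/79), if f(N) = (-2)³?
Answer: 304/79 ≈ 3.8481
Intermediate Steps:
f(N) = -8
f(-9)*(-38/79) = -(-304)/79 = -8*(-38/79) = 304/79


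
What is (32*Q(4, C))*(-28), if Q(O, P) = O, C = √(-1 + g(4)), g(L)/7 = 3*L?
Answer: -3584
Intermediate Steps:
g(L) = 21*L (g(L) = 7*(3*L) = 21*L)
C = √83 (C = √(-1 + 21*4) = √(-1 + 84) = √83 ≈ 9.1104)
(32*Q(4, C))*(-28) = (32*4)*(-28) = 128*(-28) = -3584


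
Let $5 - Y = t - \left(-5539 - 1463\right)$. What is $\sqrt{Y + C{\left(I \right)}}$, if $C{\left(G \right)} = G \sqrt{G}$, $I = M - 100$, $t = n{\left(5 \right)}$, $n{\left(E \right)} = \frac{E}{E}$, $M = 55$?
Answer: $\sqrt{-6998 - 135 i \sqrt{5}} \approx 1.804 - 83.673 i$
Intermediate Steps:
$n{\left(E \right)} = 1$
$t = 1$
$Y = -6998$ ($Y = 5 - \left(1 - \left(-5539 - 1463\right)\right) = 5 - \left(1 - -7002\right) = 5 - \left(1 + 7002\right) = 5 - 7003 = -6998$)
$I = -45$ ($I = 55 - 100 = -45$)
$C{\left(G \right)} = G^{\frac{3}{2}}$
$\sqrt{Y + C{\left(I \right)}} = \sqrt{-6998 + \left(-45\right)^{\frac{3}{2}}} = \sqrt{-6998 - 135 i \sqrt{5}}$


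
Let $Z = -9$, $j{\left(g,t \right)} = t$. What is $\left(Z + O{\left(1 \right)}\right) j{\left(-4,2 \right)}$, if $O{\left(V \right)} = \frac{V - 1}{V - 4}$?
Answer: $-18$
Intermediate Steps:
$O{\left(V \right)} = \frac{-1 + V}{-4 + V}$
$\left(Z + O{\left(1 \right)}\right) j{\left(-4,2 \right)} = \left(-9 + \frac{-1 + 1}{-4 + 1}\right) 2 = \left(-9 + \frac{1}{-3} \cdot 0\right) 2 = \left(-9 - 0\right) 2 = \left(-9 + 0\right) 2 = \left(-9\right) 2 = -18$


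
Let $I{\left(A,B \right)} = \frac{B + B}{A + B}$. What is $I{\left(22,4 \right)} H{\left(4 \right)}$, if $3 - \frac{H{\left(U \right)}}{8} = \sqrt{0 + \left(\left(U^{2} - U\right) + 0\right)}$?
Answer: $\frac{96}{13} - \frac{64 \sqrt{3}}{13} \approx -1.1424$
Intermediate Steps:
$I{\left(A,B \right)} = \frac{2 B}{A + B}$
$H{\left(U \right)} = 24 - 8 \sqrt{U^{2} - U}$ ($H{\left(U \right)} = 24 - 8 \sqrt{0 + \left(\left(U^{2} - U\right) + 0\right)} = 24 - 8 \sqrt{0 + \left(U^{2} - U\right)} = 24 - 8 \sqrt{U^{2} - U}$)
$I{\left(22,4 \right)} H{\left(4 \right)} = 2 \cdot 4 \frac{1}{22 + 4} \left(24 - 8 \sqrt{4 \left(-1 + 4\right)}\right) = 2 \cdot 4 \cdot \frac{1}{26} \left(24 - 8 \sqrt{4 \cdot 3}\right) = 2 \cdot 4 \cdot \frac{1}{26} \left(24 - 8 \sqrt{12}\right) = \frac{4 \left(24 - 8 \cdot 2 \sqrt{3}\right)}{13} = \frac{4 \left(24 - 16 \sqrt{3}\right)}{13} = \frac{96}{13} - \frac{64 \sqrt{3}}{13}$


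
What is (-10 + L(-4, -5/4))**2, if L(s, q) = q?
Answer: 2025/16 ≈ 126.56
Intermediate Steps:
(-10 + L(-4, -5/4))**2 = (-10 - 5/4)**2 = (-45/4)**2 = 2025/16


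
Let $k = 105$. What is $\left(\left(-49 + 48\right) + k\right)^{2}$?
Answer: $10816$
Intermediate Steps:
$\left(\left(-49 + 48\right) + k\right)^{2} = \left(\left(-49 + 48\right) + 105\right)^{2} = \left(-1 + 105\right)^{2} = 104^{2} = 10816$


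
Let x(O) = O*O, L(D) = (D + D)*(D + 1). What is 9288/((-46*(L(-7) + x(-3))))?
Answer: -1548/713 ≈ -2.1711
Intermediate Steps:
L(D) = 2*D*(1 + D) (L(D) = (2*D)*(1 + D) = 2*D*(1 + D))
x(O) = O²
9288/((-46*(L(-7) + x(-3)))) = 9288/((-46*(2*(-7)*(1 - 7) + (-3)²))) = 9288/((-46*(2*(-7)*(-6) + 9))) = 9288/((-46*(84 + 9))) = 9288/((-46*93)) = 9288/(-4278) = 9288*(-1/4278) = -1548/713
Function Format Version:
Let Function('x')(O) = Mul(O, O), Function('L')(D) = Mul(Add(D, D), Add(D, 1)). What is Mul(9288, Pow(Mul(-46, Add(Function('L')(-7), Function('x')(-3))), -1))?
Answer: Rational(-1548, 713) ≈ -2.1711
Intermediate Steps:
Function('L')(D) = Mul(2, D, Add(1, D)) (Function('L')(D) = Mul(Mul(2, D), Add(1, D)) = Mul(2, D, Add(1, D)))
Function('x')(O) = Pow(O, 2)
Mul(9288, Pow(Mul(-46, Add(Function('L')(-7), Function('x')(-3))), -1)) = Mul(9288, Pow(Mul(-46, Add(Mul(2, -7, Add(1, -7)), Pow(-3, 2))), -1)) = Mul(9288, Pow(Mul(-46, Add(Mul(2, -7, -6), 9)), -1)) = Mul(9288, Pow(Mul(-46, Add(84, 9)), -1)) = Mul(9288, Pow(Mul(-46, 93), -1)) = Mul(9288, Pow(-4278, -1)) = Mul(9288, Rational(-1, 4278)) = Rational(-1548, 713)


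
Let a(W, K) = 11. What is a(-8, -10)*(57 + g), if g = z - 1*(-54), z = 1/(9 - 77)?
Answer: 83017/68 ≈ 1220.8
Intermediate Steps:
z = -1/68 (z = 1/(-68) = -1/68 ≈ -0.014706)
g = 3671/68 (g = -1/68 - 1*(-54) = -1/68 + 54 = 3671/68 ≈ 53.985)
a(-8, -10)*(57 + g) = 11*(57 + 3671/68) = 11*(7547/68) = 83017/68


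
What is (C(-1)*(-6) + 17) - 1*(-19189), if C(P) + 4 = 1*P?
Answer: 19236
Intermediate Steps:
C(P) = -4 + P (C(P) = -4 + 1*P = -4 + P)
(C(-1)*(-6) + 17) - 1*(-19189) = ((-4 - 1)*(-6) + 17) - 1*(-19189) = (-5*(-6) + 17) + 19189 = (30 + 17) + 19189 = 47 + 19189 = 19236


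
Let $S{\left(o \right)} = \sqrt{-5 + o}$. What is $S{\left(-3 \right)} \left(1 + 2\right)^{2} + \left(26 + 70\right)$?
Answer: $96 + 18 i \sqrt{2} \approx 96.0 + 25.456 i$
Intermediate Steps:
$S{\left(-3 \right)} \left(1 + 2\right)^{2} + \left(26 + 70\right) = \sqrt{-5 - 3} \left(1 + 2\right)^{2} + \left(26 + 70\right) = \sqrt{-8} \cdot 3^{2} + 96 = 2 i \sqrt{2} \cdot 9 + 96 = 18 i \sqrt{2} + 96 = 96 + 18 i \sqrt{2}$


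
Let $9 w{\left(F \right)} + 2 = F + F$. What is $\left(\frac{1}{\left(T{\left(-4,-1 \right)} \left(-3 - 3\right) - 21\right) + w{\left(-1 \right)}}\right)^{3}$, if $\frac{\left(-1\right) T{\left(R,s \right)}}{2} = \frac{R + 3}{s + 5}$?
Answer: $- \frac{729}{10648000} \approx -6.8464 \cdot 10^{-5}$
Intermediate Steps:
$w{\left(F \right)} = - \frac{2}{9} + \frac{2 F}{9}$ ($w{\left(F \right)} = - \frac{2}{9} + \frac{F + F}{9} = - \frac{2}{9} + \frac{2 F}{9}$)
$T{\left(R,s \right)} = - \frac{2 \left(3 + R\right)}{5 + s}$ ($T{\left(R,s \right)} = - 2 \frac{R + 3}{s + 5} = - 2 \frac{3 + R}{5 + s} = - \frac{2 \left(3 + R\right)}{5 + s}$)
$\left(\frac{1}{\left(T{\left(-4,-1 \right)} \left(-3 - 3\right) - 21\right) + w{\left(-1 \right)}}\right)^{3} = \left(\frac{1}{\left(\frac{2 \left(-3 - -4\right)}{5 - 1} \left(-3 - 3\right) - 21\right) + \left(- \frac{2}{9} + \frac{2}{9} \left(-1\right)\right)}\right)^{3} = \left(\frac{1}{\left(\frac{2 \left(-3 + 4\right)}{4} \left(-6\right) - 21\right) - \frac{4}{9}}\right)^{3} = \left(\frac{1}{\left(2 \cdot \frac{1}{4} \cdot 1 \left(-6\right) - 21\right) - \frac{4}{9}}\right)^{3} = \left(\frac{1}{\left(\frac{1}{2} \left(-6\right) - 21\right) - \frac{4}{9}}\right)^{3} = \left(\frac{1}{\left(-3 - 21\right) - \frac{4}{9}}\right)^{3} = \left(\frac{1}{-24 - \frac{4}{9}}\right)^{3} = \left(\frac{1}{- \frac{220}{9}}\right)^{3} = \left(- \frac{9}{220}\right)^{3} = - \frac{729}{10648000}$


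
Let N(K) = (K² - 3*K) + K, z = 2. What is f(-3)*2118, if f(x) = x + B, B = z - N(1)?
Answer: 0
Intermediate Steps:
N(K) = K² - 2*K
B = 3 (B = 2 - (-2 + 1) = 2 - (-1) = 2 - 1*(-1) = 2 + 1 = 3)
f(x) = 3 + x (f(x) = x + 3 = 3 + x)
f(-3)*2118 = (3 - 3)*2118 = 0*2118 = 0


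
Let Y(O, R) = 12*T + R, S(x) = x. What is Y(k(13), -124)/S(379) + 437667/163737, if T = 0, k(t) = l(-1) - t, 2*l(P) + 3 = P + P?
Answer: 2109745/899367 ≈ 2.3458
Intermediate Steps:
l(P) = -3/2 + P (l(P) = -3/2 + (P + P)/2 = -3/2 + (2*P)/2 = -3/2 + P)
k(t) = -5/2 - t (k(t) = (-3/2 - 1) - t = -5/2 - t)
Y(O, R) = R (Y(O, R) = 12*0 + R = 0 + R = R)
Y(k(13), -124)/S(379) + 437667/163737 = -124/379 + 437667/163737 = -124*1/379 + 437667*(1/163737) = -124/379 + 6343/2373 = 2109745/899367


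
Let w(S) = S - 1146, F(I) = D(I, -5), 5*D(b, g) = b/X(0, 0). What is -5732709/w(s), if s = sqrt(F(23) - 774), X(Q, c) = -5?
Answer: 164242112850/32852273 + 28663545*I*sqrt(19373)/32852273 ≈ 4999.4 + 121.44*I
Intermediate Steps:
D(b, g) = -b/25 (D(b, g) = (b/(-5))/5 = (b*(-1/5))/5 = (-b/5)/5 = -b/25)
F(I) = -I/25
s = I*sqrt(19373)/5 (s = sqrt(-1/25*23 - 774) = sqrt(-23/25 - 774) = sqrt(-19373/25) = I*sqrt(19373)/5 ≈ 27.837*I)
w(S) = -1146 + S
-5732709/w(s) = -5732709/(-1146 + I*sqrt(19373)/5)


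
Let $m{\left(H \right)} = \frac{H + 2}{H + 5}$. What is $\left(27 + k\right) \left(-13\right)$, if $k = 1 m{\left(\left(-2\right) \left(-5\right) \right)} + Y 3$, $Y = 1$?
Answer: $- \frac{2002}{5} \approx -400.4$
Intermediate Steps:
$m{\left(H \right)} = \frac{2 + H}{5 + H}$
$k = \frac{19}{5}$ ($k = 1 \frac{2 - -10}{5 - -10} + 1 \cdot 3 = 1 \frac{2 + 10}{5 + 10} + 3 = 1 \cdot \frac{1}{15} \cdot 12 + 3 = 1 \cdot \frac{4}{5} + 3 = \frac{4}{5} + 3 = \frac{19}{5} \approx 3.8$)
$\left(27 + k\right) \left(-13\right) = \left(27 + \frac{19}{5}\right) \left(-13\right) = \frac{154}{5} \left(-13\right) = - \frac{2002}{5}$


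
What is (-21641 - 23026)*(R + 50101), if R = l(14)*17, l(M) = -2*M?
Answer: -2216599875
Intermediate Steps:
R = -476 (R = -2*14*17 = -28*17 = -476)
(-21641 - 23026)*(R + 50101) = (-21641 - 23026)*(-476 + 50101) = -44667*49625 = -2216599875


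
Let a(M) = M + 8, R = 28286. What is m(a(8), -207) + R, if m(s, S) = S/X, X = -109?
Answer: 3083381/109 ≈ 28288.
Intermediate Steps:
a(M) = 8 + M
m(s, S) = -S/109 (m(s, S) = S/(-109) = S*(-1/109) = -S/109)
m(a(8), -207) + R = -1/109*(-207) + 28286 = 207/109 + 28286 = 3083381/109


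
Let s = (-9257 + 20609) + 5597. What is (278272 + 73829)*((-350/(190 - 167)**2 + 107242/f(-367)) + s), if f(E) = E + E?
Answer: 1148566048906548/194143 ≈ 5.9161e+9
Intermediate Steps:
s = 16949 (s = 11352 + 5597 = 16949)
f(E) = 2*E
(278272 + 73829)*((-350/(190 - 167)**2 + 107242/f(-367)) + s) = (278272 + 73829)*((-350/(190 - 167)**2 + 107242/((2*(-367)))) + 16949) = 352101*((-350/(23**2) + 107242/(-734)) + 16949) = 352101*((-350/529 + 107242*(-1/734)) + 16949) = 352101*((-350*1/529 - 53621/367) + 16949) = 352101*((-350/529 - 53621/367) + 16949) = 352101*(-28493959/194143 + 16949) = 352101*(3262035748/194143) = 1148566048906548/194143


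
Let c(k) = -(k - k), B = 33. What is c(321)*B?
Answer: 0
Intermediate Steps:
c(k) = 0 (c(k) = -1*0 = 0)
c(321)*B = 0*33 = 0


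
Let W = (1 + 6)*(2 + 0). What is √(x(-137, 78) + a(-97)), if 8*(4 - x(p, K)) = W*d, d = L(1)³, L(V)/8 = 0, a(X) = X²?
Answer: √9413 ≈ 97.021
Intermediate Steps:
L(V) = 0 (L(V) = 8*0 = 0)
d = 0 (d = 0³ = 0)
W = 14 (W = 7*2 = 14)
x(p, K) = 4 (x(p, K) = 4 - 7*0/4 = 4 - ⅛*0 = 4 + 0 = 4)
√(x(-137, 78) + a(-97)) = √(4 + (-97)²) = √(4 + 9409) = √9413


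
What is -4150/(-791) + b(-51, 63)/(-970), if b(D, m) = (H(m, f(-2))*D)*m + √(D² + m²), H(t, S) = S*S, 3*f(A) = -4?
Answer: 4271846/383635 - 3*√730/970 ≈ 11.052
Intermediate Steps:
f(A) = -4/3 (f(A) = (⅓)*(-4) = -4/3)
H(t, S) = S²
b(D, m) = √(D² + m²) + 16*D*m/9 (b(D, m) = ((-4/3)²*D)*m + √(D² + m²) = (16*D/9)*m + √(D² + m²) = 16*D*m/9 + √(D² + m²) = √(D² + m²) + 16*D*m/9)
-4150/(-791) + b(-51, 63)/(-970) = -4150/(-791) + (√((-51)² + 63²) + (16/9)*(-51)*63)/(-970) = -4150*(-1/791) + (√(2601 + 3969) - 5712)*(-1/970) = 4150/791 + (√6570 - 5712)*(-1/970) = 4150/791 + (3*√730 - 5712)*(-1/970) = 4150/791 + (-5712 + 3*√730)*(-1/970) = 4150/791 + (2856/485 - 3*√730/970) = 4271846/383635 - 3*√730/970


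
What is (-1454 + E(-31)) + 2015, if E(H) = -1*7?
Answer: 554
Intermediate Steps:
E(H) = -7
(-1454 + E(-31)) + 2015 = (-1454 - 7) + 2015 = -1461 + 2015 = 554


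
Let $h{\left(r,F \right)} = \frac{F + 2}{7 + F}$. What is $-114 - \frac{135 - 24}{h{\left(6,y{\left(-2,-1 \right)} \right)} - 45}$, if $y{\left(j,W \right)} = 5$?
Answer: $- \frac{59430}{533} \approx -111.5$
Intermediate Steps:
$h{\left(r,F \right)} = \frac{2 + F}{7 + F}$
$-114 - \frac{135 - 24}{h{\left(6,y{\left(-2,-1 \right)} \right)} - 45} = -114 - \frac{135 - 24}{\frac{2 + 5}{7 + 5} - 45} = -114 - \frac{111}{\frac{1}{12} \cdot 7 - 45} = -114 - \frac{111}{\frac{7}{12} - 45} = -114 - \frac{111}{- \frac{533}{12}} = -114 - 111 \left(- \frac{12}{533}\right) = -114 - - \frac{1332}{533} = -114 + \frac{1332}{533} = - \frac{59430}{533}$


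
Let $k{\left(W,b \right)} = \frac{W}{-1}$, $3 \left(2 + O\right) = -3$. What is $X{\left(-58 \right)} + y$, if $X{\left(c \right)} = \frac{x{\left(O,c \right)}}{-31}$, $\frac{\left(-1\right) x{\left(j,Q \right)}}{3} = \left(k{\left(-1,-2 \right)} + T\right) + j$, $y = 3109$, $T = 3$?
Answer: $\frac{96382}{31} \approx 3109.1$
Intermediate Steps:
$O = -3$ ($O = -2 + \frac{1}{3} \left(-3\right) = -2 - 1 = -3$)
$k{\left(W,b \right)} = - W$ ($k{\left(W,b \right)} = W \left(-1\right) = - W$)
$x{\left(j,Q \right)} = -12 - 3 j$ ($x{\left(j,Q \right)} = - 3 \left(\left(\left(-1\right) \left(-1\right) + 3\right) + j\right) = - 3 \left(\left(1 + 3\right) + j\right) = - 3 \left(4 + j\right) = -12 - 3 j$)
$X{\left(c \right)} = \frac{3}{31}$ ($X{\left(c \right)} = \frac{-12 - -9}{-31} = \left(-12 + 9\right) \left(- \frac{1}{31}\right) = \left(-3\right) \left(- \frac{1}{31}\right) = \frac{3}{31}$)
$X{\left(-58 \right)} + y = \frac{3}{31} + 3109 = \frac{96382}{31}$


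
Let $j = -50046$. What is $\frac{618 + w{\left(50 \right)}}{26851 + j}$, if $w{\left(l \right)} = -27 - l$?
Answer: $- \frac{541}{23195} \approx -0.023324$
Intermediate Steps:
$\frac{618 + w{\left(50 \right)}}{26851 + j} = \frac{618 - 77}{26851 - 50046} = \frac{618 - 77}{-23195} = \left(618 - 77\right) \left(- \frac{1}{23195}\right) = 541 \left(- \frac{1}{23195}\right) = - \frac{541}{23195}$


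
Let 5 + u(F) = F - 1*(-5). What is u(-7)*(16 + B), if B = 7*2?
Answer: -210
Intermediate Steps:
u(F) = F (u(F) = -5 + (F - 1*(-5)) = -5 + (F + 5) = -5 + (5 + F) = F)
B = 14
u(-7)*(16 + B) = -7*(16 + 14) = -7*30 = -210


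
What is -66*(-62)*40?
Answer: 163680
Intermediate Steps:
-66*(-62)*40 = 4092*40 = 163680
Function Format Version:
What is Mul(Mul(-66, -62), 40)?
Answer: 163680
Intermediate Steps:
Mul(Mul(-66, -62), 40) = Mul(4092, 40) = 163680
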